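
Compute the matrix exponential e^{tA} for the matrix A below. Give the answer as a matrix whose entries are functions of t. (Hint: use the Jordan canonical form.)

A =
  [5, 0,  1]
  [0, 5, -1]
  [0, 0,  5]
e^{tA} =
  [exp(5*t), 0, t*exp(5*t)]
  [0, exp(5*t), -t*exp(5*t)]
  [0, 0, exp(5*t)]

Strategy: write A = P · J · P⁻¹ where J is a Jordan canonical form, so e^{tA} = P · e^{tJ} · P⁻¹, and e^{tJ} can be computed block-by-block.

A has Jordan form
J =
  [5, 1, 0]
  [0, 5, 0]
  [0, 0, 5]
(up to reordering of blocks).

Per-block formulas:
  For a 1×1 block at λ = 5: exp(t · [5]) = [e^(5t)].
  For a 2×2 Jordan block J_2(5): exp(t · J_2(5)) = e^(5t)·(I + t·N), where N is the 2×2 nilpotent shift.

After assembling e^{tJ} and conjugating by P, we get:

e^{tA} =
  [exp(5*t), 0, t*exp(5*t)]
  [0, exp(5*t), -t*exp(5*t)]
  [0, 0, exp(5*t)]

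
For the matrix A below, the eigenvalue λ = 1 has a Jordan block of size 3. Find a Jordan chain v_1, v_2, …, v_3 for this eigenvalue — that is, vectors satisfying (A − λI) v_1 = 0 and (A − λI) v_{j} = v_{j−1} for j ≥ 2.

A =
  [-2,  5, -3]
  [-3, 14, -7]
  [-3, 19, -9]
A Jordan chain for λ = 1 of length 3:
v_1 = (3, -9, -18)ᵀ
v_2 = (-3, -3, -3)ᵀ
v_3 = (1, 0, 0)ᵀ

Let N = A − (1)·I. We want v_3 with N^3 v_3 = 0 but N^2 v_3 ≠ 0; then v_{j-1} := N · v_j for j = 3, …, 2.

Pick v_3 = (1, 0, 0)ᵀ.
Then v_2 = N · v_3 = (-3, -3, -3)ᵀ.
Then v_1 = N · v_2 = (3, -9, -18)ᵀ.

Sanity check: (A − (1)·I) v_1 = (0, 0, 0)ᵀ = 0. ✓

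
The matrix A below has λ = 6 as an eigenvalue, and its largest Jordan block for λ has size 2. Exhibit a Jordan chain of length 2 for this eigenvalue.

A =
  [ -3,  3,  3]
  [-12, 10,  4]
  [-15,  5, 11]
A Jordan chain for λ = 6 of length 2:
v_1 = (-9, -12, -15)ᵀ
v_2 = (1, 0, 0)ᵀ

Let N = A − (6)·I. We want v_2 with N^2 v_2 = 0 but N^1 v_2 ≠ 0; then v_{j-1} := N · v_j for j = 2, …, 2.

Pick v_2 = (1, 0, 0)ᵀ.
Then v_1 = N · v_2 = (-9, -12, -15)ᵀ.

Sanity check: (A − (6)·I) v_1 = (0, 0, 0)ᵀ = 0. ✓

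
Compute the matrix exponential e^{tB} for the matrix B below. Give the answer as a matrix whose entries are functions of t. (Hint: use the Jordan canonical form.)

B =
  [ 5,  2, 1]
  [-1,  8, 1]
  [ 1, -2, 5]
e^{tB} =
  [-t*exp(6*t) + exp(6*t), 2*t*exp(6*t), t*exp(6*t)]
  [-t*exp(6*t), 2*t*exp(6*t) + exp(6*t), t*exp(6*t)]
  [t*exp(6*t), -2*t*exp(6*t), -t*exp(6*t) + exp(6*t)]

Strategy: write B = P · J · P⁻¹ where J is a Jordan canonical form, so e^{tB} = P · e^{tJ} · P⁻¹, and e^{tJ} can be computed block-by-block.

B has Jordan form
J =
  [6, 1, 0]
  [0, 6, 0]
  [0, 0, 6]
(up to reordering of blocks).

Per-block formulas:
  For a 2×2 Jordan block J_2(6): exp(t · J_2(6)) = e^(6t)·(I + t·N), where N is the 2×2 nilpotent shift.
  For a 1×1 block at λ = 6: exp(t · [6]) = [e^(6t)].

After assembling e^{tJ} and conjugating by P, we get:

e^{tB} =
  [-t*exp(6*t) + exp(6*t), 2*t*exp(6*t), t*exp(6*t)]
  [-t*exp(6*t), 2*t*exp(6*t) + exp(6*t), t*exp(6*t)]
  [t*exp(6*t), -2*t*exp(6*t), -t*exp(6*t) + exp(6*t)]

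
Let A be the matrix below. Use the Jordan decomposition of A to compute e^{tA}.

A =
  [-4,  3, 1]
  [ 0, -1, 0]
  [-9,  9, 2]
e^{tA} =
  [-3*t*exp(-t) + exp(-t), 3*t*exp(-t), t*exp(-t)]
  [0, exp(-t), 0]
  [-9*t*exp(-t), 9*t*exp(-t), 3*t*exp(-t) + exp(-t)]

Strategy: write A = P · J · P⁻¹ where J is a Jordan canonical form, so e^{tA} = P · e^{tJ} · P⁻¹, and e^{tJ} can be computed block-by-block.

A has Jordan form
J =
  [-1,  1,  0]
  [ 0, -1,  0]
  [ 0,  0, -1]
(up to reordering of blocks).

Per-block formulas:
  For a 2×2 Jordan block J_2(-1): exp(t · J_2(-1)) = e^(-1t)·(I + t·N), where N is the 2×2 nilpotent shift.
  For a 1×1 block at λ = -1: exp(t · [-1]) = [e^(-1t)].

After assembling e^{tJ} and conjugating by P, we get:

e^{tA} =
  [-3*t*exp(-t) + exp(-t), 3*t*exp(-t), t*exp(-t)]
  [0, exp(-t), 0]
  [-9*t*exp(-t), 9*t*exp(-t), 3*t*exp(-t) + exp(-t)]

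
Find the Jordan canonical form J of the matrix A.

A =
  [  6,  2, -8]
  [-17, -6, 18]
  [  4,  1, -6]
J_3(-2)

The characteristic polynomial is
  det(x·I − A) = x^3 + 6*x^2 + 12*x + 8 = (x + 2)^3

Eigenvalues and multiplicities (the geometric multiplicity of λ is n − rank(A − λI), which equals the number of Jordan blocks for λ):
  λ = -2: algebraic multiplicity = 3, geometric multiplicity = 1

Determining the block sizes for each eigenvalue:
  λ = -2: one block (gm = 1), so the single block has size am = 3 → block sizes [3]

Assembling the blocks gives a Jordan form
J =
  [-2,  1,  0]
  [ 0, -2,  1]
  [ 0,  0, -2]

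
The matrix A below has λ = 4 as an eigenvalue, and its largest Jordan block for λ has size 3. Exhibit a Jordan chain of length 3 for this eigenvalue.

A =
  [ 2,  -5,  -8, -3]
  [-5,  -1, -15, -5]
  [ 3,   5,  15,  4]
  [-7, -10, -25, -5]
A Jordan chain for λ = 4 of length 3:
v_1 = (1, 0, -1, 2)ᵀ
v_2 = (3, 0, -2, 3)ᵀ
v_3 = (1, -1, 0, 0)ᵀ

Let N = A − (4)·I. We want v_3 with N^3 v_3 = 0 but N^2 v_3 ≠ 0; then v_{j-1} := N · v_j for j = 3, …, 2.

Pick v_3 = (1, -1, 0, 0)ᵀ.
Then v_2 = N · v_3 = (3, 0, -2, 3)ᵀ.
Then v_1 = N · v_2 = (1, 0, -1, 2)ᵀ.

Sanity check: (A − (4)·I) v_1 = (0, 0, 0, 0)ᵀ = 0. ✓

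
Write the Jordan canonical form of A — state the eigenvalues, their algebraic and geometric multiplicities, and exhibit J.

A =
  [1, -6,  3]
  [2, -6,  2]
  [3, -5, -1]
J_3(-2)

The characteristic polynomial is
  det(x·I − A) = x^3 + 6*x^2 + 12*x + 8 = (x + 2)^3

Eigenvalues and multiplicities (the geometric multiplicity of λ is n − rank(A − λI), which equals the number of Jordan blocks for λ):
  λ = -2: algebraic multiplicity = 3, geometric multiplicity = 1

Determining the block sizes for each eigenvalue:
  λ = -2: one block (gm = 1), so the single block has size am = 3 → block sizes [3]

Assembling the blocks gives a Jordan form
J =
  [-2,  1,  0]
  [ 0, -2,  1]
  [ 0,  0, -2]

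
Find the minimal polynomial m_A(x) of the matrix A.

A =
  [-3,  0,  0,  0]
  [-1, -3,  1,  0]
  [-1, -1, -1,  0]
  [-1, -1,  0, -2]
x^4 + 9*x^3 + 30*x^2 + 44*x + 24

The characteristic polynomial is χ_A(x) = (x + 2)^3*(x + 3), so the eigenvalues are known. The minimal polynomial is
  m_A(x) = Π_λ (x − λ)^{k_λ}
where k_λ is the size of the *largest* Jordan block for λ (equivalently, the smallest k with (A − λI)^k v = 0 for every generalised eigenvector v of λ).

  λ = -3: largest Jordan block has size 1, contributing (x + 3)
  λ = -2: largest Jordan block has size 3, contributing (x + 2)^3

So m_A(x) = (x + 2)^3*(x + 3) = x^4 + 9*x^3 + 30*x^2 + 44*x + 24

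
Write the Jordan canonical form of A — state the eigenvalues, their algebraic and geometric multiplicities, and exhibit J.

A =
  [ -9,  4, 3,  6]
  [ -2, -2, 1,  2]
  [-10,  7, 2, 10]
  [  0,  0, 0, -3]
J_3(-3) ⊕ J_1(-3)

The characteristic polynomial is
  det(x·I − A) = x^4 + 12*x^3 + 54*x^2 + 108*x + 81 = (x + 3)^4

Eigenvalues and multiplicities (the geometric multiplicity of λ is n − rank(A − λI), which equals the number of Jordan blocks for λ):
  λ = -3: algebraic multiplicity = 4, geometric multiplicity = 2

Determining the block sizes for each eigenvalue:
  λ = -3: with am = 4 and gm = 2, the partition is not yet determined (e.g. several partitions of 4 into 2 parts exist). Let N = A − (-3)·I. Computing rank(N^1) = 2, rank(N^2) = 1, rank(N^3) = 0; the number of blocks of size ≥ j is rank(N^{j−1}) − rank(N^j), giving [2, 1, 1]. So we have 1 block(s) of size 3, 1 block(s) of size 1 → block sizes [3, 1]

Assembling the blocks gives a Jordan form
J =
  [-3,  1,  0,  0]
  [ 0, -3,  1,  0]
  [ 0,  0, -3,  0]
  [ 0,  0,  0, -3]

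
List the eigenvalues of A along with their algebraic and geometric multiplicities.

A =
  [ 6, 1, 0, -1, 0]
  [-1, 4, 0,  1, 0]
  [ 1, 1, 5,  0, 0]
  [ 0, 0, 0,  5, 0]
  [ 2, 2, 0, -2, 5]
λ = 5: alg = 5, geom = 3

Step 1 — factor the characteristic polynomial to read off the algebraic multiplicities:
  χ_A(x) = (x - 5)^5

Step 2 — compute geometric multiplicities via the rank-nullity identity g(λ) = n − rank(A − λI):
  rank(A − (5)·I) = 2, so dim ker(A − (5)·I) = n − 2 = 3

Summary:
  λ = 5: algebraic multiplicity = 5, geometric multiplicity = 3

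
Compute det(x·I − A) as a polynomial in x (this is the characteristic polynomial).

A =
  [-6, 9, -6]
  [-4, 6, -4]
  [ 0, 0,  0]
x^3

Expanding det(x·I − A) (e.g. by cofactor expansion or by noting that A is similar to its Jordan form J, which has the same characteristic polynomial as A) gives
  χ_A(x) = x^3
which factors as x^3. The eigenvalues (with algebraic multiplicities) are λ = 0 with multiplicity 3.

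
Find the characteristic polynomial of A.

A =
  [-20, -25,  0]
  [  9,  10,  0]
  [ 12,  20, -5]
x^3 + 15*x^2 + 75*x + 125

Expanding det(x·I − A) (e.g. by cofactor expansion or by noting that A is similar to its Jordan form J, which has the same characteristic polynomial as A) gives
  χ_A(x) = x^3 + 15*x^2 + 75*x + 125
which factors as (x + 5)^3. The eigenvalues (with algebraic multiplicities) are λ = -5 with multiplicity 3.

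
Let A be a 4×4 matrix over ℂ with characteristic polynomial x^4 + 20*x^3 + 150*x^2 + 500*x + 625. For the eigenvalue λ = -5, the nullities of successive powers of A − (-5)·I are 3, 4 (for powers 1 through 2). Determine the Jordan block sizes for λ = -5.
Block sizes for λ = -5: [2, 1, 1]

From the dimensions of kernels of powers, the number of Jordan blocks of size at least j is d_j − d_{j−1} where d_j = dim ker(N^j) (with d_0 = 0). Computing the differences gives [3, 1].
The number of blocks of size exactly k is (#blocks of size ≥ k) − (#blocks of size ≥ k + 1), so the partition is: 2 block(s) of size 1, 1 block(s) of size 2.
In nonincreasing order the block sizes are [2, 1, 1].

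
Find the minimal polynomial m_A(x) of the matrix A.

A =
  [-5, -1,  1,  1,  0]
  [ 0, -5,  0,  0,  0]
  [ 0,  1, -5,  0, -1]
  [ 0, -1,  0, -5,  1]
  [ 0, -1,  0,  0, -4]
x^3 + 14*x^2 + 65*x + 100

The characteristic polynomial is χ_A(x) = (x + 4)*(x + 5)^4, so the eigenvalues are known. The minimal polynomial is
  m_A(x) = Π_λ (x − λ)^{k_λ}
where k_λ is the size of the *largest* Jordan block for λ (equivalently, the smallest k with (A − λI)^k v = 0 for every generalised eigenvector v of λ).

  λ = -5: largest Jordan block has size 2, contributing (x + 5)^2
  λ = -4: largest Jordan block has size 1, contributing (x + 4)

So m_A(x) = (x + 4)*(x + 5)^2 = x^3 + 14*x^2 + 65*x + 100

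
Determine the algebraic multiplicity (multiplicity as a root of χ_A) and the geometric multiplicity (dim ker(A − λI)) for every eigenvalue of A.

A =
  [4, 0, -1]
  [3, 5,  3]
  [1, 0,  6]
λ = 5: alg = 3, geom = 2

Step 1 — factor the characteristic polynomial to read off the algebraic multiplicities:
  χ_A(x) = (x - 5)^3

Step 2 — compute geometric multiplicities via the rank-nullity identity g(λ) = n − rank(A − λI):
  rank(A − (5)·I) = 1, so dim ker(A − (5)·I) = n − 1 = 2

Summary:
  λ = 5: algebraic multiplicity = 3, geometric multiplicity = 2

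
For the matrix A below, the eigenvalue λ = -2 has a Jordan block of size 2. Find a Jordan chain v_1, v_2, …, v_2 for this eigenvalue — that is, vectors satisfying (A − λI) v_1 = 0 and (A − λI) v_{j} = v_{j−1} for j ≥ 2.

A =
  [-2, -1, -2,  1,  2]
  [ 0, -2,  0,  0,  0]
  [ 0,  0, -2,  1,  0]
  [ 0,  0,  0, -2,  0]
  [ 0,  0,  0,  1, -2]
A Jordan chain for λ = -2 of length 2:
v_1 = (-1, 0, 0, 0, 0)ᵀ
v_2 = (0, 1, 0, 0, 0)ᵀ

Let N = A − (-2)·I. We want v_2 with N^2 v_2 = 0 but N^1 v_2 ≠ 0; then v_{j-1} := N · v_j for j = 2, …, 2.

Pick v_2 = (0, 1, 0, 0, 0)ᵀ.
Then v_1 = N · v_2 = (-1, 0, 0, 0, 0)ᵀ.

Sanity check: (A − (-2)·I) v_1 = (0, 0, 0, 0, 0)ᵀ = 0. ✓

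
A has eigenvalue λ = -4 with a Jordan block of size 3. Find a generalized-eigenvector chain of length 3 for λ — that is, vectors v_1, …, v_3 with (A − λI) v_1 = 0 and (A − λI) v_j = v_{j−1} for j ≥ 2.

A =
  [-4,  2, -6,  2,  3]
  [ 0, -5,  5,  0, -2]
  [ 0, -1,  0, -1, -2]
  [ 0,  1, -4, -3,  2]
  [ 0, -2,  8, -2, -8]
A Jordan chain for λ = -4 of length 3:
v_1 = (2, -1, -1, 1, -2)ᵀ
v_2 = (-6, 5, 4, -4, 8)ᵀ
v_3 = (0, 0, 1, 0, 0)ᵀ

Let N = A − (-4)·I. We want v_3 with N^3 v_3 = 0 but N^2 v_3 ≠ 0; then v_{j-1} := N · v_j for j = 3, …, 2.

Pick v_3 = (0, 0, 1, 0, 0)ᵀ.
Then v_2 = N · v_3 = (-6, 5, 4, -4, 8)ᵀ.
Then v_1 = N · v_2 = (2, -1, -1, 1, -2)ᵀ.

Sanity check: (A − (-4)·I) v_1 = (0, 0, 0, 0, 0)ᵀ = 0. ✓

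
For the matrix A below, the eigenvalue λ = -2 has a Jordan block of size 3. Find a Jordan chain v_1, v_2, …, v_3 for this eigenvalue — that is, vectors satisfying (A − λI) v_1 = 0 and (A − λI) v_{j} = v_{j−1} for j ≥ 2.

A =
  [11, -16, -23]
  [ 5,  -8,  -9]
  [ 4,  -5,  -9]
A Jordan chain for λ = -2 of length 3:
v_1 = (-3, -1, -1)ᵀ
v_2 = (13, 5, 4)ᵀ
v_3 = (1, 0, 0)ᵀ

Let N = A − (-2)·I. We want v_3 with N^3 v_3 = 0 but N^2 v_3 ≠ 0; then v_{j-1} := N · v_j for j = 3, …, 2.

Pick v_3 = (1, 0, 0)ᵀ.
Then v_2 = N · v_3 = (13, 5, 4)ᵀ.
Then v_1 = N · v_2 = (-3, -1, -1)ᵀ.

Sanity check: (A − (-2)·I) v_1 = (0, 0, 0)ᵀ = 0. ✓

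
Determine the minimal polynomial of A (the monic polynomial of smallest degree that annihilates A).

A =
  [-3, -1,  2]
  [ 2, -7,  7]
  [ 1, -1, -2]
x^3 + 12*x^2 + 48*x + 64

The characteristic polynomial is χ_A(x) = (x + 4)^3, so the eigenvalues are known. The minimal polynomial is
  m_A(x) = Π_λ (x − λ)^{k_λ}
where k_λ is the size of the *largest* Jordan block for λ (equivalently, the smallest k with (A − λI)^k v = 0 for every generalised eigenvector v of λ).

  λ = -4: largest Jordan block has size 3, contributing (x + 4)^3

So m_A(x) = (x + 4)^3 = x^3 + 12*x^2 + 48*x + 64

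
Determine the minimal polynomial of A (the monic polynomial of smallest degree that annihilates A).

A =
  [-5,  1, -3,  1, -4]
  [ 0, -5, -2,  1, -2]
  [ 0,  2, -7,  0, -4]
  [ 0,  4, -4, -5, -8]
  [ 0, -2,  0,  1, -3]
x^3 + 15*x^2 + 75*x + 125

The characteristic polynomial is χ_A(x) = (x + 5)^5, so the eigenvalues are known. The minimal polynomial is
  m_A(x) = Π_λ (x − λ)^{k_λ}
where k_λ is the size of the *largest* Jordan block for λ (equivalently, the smallest k with (A − λI)^k v = 0 for every generalised eigenvector v of λ).

  λ = -5: largest Jordan block has size 3, contributing (x + 5)^3

So m_A(x) = (x + 5)^3 = x^3 + 15*x^2 + 75*x + 125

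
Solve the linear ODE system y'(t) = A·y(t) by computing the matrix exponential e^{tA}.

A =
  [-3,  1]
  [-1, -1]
e^{tA} =
  [-t*exp(-2*t) + exp(-2*t), t*exp(-2*t)]
  [-t*exp(-2*t), t*exp(-2*t) + exp(-2*t)]

Strategy: write A = P · J · P⁻¹ where J is a Jordan canonical form, so e^{tA} = P · e^{tJ} · P⁻¹, and e^{tJ} can be computed block-by-block.

A has Jordan form
J =
  [-2,  1]
  [ 0, -2]
(up to reordering of blocks).

Per-block formulas:
  For a 2×2 Jordan block J_2(-2): exp(t · J_2(-2)) = e^(-2t)·(I + t·N), where N is the 2×2 nilpotent shift.

After assembling e^{tJ} and conjugating by P, we get:

e^{tA} =
  [-t*exp(-2*t) + exp(-2*t), t*exp(-2*t)]
  [-t*exp(-2*t), t*exp(-2*t) + exp(-2*t)]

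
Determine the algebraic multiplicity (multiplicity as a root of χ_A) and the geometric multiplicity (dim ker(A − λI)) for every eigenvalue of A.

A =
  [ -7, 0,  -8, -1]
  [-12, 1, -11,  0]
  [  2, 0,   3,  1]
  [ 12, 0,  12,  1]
λ = -5: alg = 1, geom = 1; λ = 1: alg = 3, geom = 1

Step 1 — factor the characteristic polynomial to read off the algebraic multiplicities:
  χ_A(x) = (x - 1)^3*(x + 5)

Step 2 — compute geometric multiplicities via the rank-nullity identity g(λ) = n − rank(A − λI):
  rank(A − (-5)·I) = 3, so dim ker(A − (-5)·I) = n − 3 = 1
  rank(A − (1)·I) = 3, so dim ker(A − (1)·I) = n − 3 = 1

Summary:
  λ = -5: algebraic multiplicity = 1, geometric multiplicity = 1
  λ = 1: algebraic multiplicity = 3, geometric multiplicity = 1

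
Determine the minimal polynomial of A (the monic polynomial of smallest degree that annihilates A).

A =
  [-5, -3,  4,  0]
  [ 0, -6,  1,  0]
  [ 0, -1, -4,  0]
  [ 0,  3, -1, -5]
x^3 + 15*x^2 + 75*x + 125

The characteristic polynomial is χ_A(x) = (x + 5)^4, so the eigenvalues are known. The minimal polynomial is
  m_A(x) = Π_λ (x − λ)^{k_λ}
where k_λ is the size of the *largest* Jordan block for λ (equivalently, the smallest k with (A − λI)^k v = 0 for every generalised eigenvector v of λ).

  λ = -5: largest Jordan block has size 3, contributing (x + 5)^3

So m_A(x) = (x + 5)^3 = x^3 + 15*x^2 + 75*x + 125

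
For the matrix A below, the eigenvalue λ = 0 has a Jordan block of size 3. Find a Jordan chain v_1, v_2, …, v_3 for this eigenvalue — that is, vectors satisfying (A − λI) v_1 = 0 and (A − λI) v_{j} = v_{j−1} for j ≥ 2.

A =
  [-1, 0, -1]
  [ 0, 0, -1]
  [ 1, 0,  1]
A Jordan chain for λ = 0 of length 3:
v_1 = (0, -1, 0)ᵀ
v_2 = (-1, 0, 1)ᵀ
v_3 = (1, 0, 0)ᵀ

Let N = A − (0)·I. We want v_3 with N^3 v_3 = 0 but N^2 v_3 ≠ 0; then v_{j-1} := N · v_j for j = 3, …, 2.

Pick v_3 = (1, 0, 0)ᵀ.
Then v_2 = N · v_3 = (-1, 0, 1)ᵀ.
Then v_1 = N · v_2 = (0, -1, 0)ᵀ.

Sanity check: (A − (0)·I) v_1 = (0, 0, 0)ᵀ = 0. ✓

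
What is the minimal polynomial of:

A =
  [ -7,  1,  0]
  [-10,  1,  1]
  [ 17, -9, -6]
x^3 + 12*x^2 + 48*x + 64

The characteristic polynomial is χ_A(x) = (x + 4)^3, so the eigenvalues are known. The minimal polynomial is
  m_A(x) = Π_λ (x − λ)^{k_λ}
where k_λ is the size of the *largest* Jordan block for λ (equivalently, the smallest k with (A − λI)^k v = 0 for every generalised eigenvector v of λ).

  λ = -4: largest Jordan block has size 3, contributing (x + 4)^3

So m_A(x) = (x + 4)^3 = x^3 + 12*x^2 + 48*x + 64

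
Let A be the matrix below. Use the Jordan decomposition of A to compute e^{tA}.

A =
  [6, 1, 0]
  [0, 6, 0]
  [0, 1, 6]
e^{tA} =
  [exp(6*t), t*exp(6*t), 0]
  [0, exp(6*t), 0]
  [0, t*exp(6*t), exp(6*t)]

Strategy: write A = P · J · P⁻¹ where J is a Jordan canonical form, so e^{tA} = P · e^{tJ} · P⁻¹, and e^{tJ} can be computed block-by-block.

A has Jordan form
J =
  [6, 1, 0]
  [0, 6, 0]
  [0, 0, 6]
(up to reordering of blocks).

Per-block formulas:
  For a 2×2 Jordan block J_2(6): exp(t · J_2(6)) = e^(6t)·(I + t·N), where N is the 2×2 nilpotent shift.
  For a 1×1 block at λ = 6: exp(t · [6]) = [e^(6t)].

After assembling e^{tJ} and conjugating by P, we get:

e^{tA} =
  [exp(6*t), t*exp(6*t), 0]
  [0, exp(6*t), 0]
  [0, t*exp(6*t), exp(6*t)]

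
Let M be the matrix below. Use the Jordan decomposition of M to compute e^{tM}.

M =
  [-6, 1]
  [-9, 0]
e^{tM} =
  [-3*t*exp(-3*t) + exp(-3*t), t*exp(-3*t)]
  [-9*t*exp(-3*t), 3*t*exp(-3*t) + exp(-3*t)]

Strategy: write M = P · J · P⁻¹ where J is a Jordan canonical form, so e^{tM} = P · e^{tJ} · P⁻¹, and e^{tJ} can be computed block-by-block.

M has Jordan form
J =
  [-3,  1]
  [ 0, -3]
(up to reordering of blocks).

Per-block formulas:
  For a 2×2 Jordan block J_2(-3): exp(t · J_2(-3)) = e^(-3t)·(I + t·N), where N is the 2×2 nilpotent shift.

After assembling e^{tJ} and conjugating by P, we get:

e^{tM} =
  [-3*t*exp(-3*t) + exp(-3*t), t*exp(-3*t)]
  [-9*t*exp(-3*t), 3*t*exp(-3*t) + exp(-3*t)]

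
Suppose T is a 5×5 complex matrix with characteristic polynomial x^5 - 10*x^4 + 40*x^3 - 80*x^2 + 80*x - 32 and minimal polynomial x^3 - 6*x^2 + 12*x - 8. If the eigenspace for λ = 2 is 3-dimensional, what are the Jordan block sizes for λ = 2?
Block sizes for λ = 2: [3, 1, 1]

Step 1 — from the characteristic polynomial, algebraic multiplicity of λ = 2 is 5. From dim ker(T − (2)·I) = 3, there are exactly 3 Jordan blocks for λ = 2.
Step 2 — from the minimal polynomial, the factor (x − 2)^3 tells us the largest block for λ = 2 has size 3.
Step 3 — with total size 5, 3 blocks, and largest block 3, the block sizes (in nonincreasing order) are [3, 1, 1].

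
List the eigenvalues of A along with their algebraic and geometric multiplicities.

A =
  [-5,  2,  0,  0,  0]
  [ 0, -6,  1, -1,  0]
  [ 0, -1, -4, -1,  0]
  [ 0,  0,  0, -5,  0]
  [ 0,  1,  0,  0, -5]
λ = -5: alg = 5, geom = 3

Step 1 — factor the characteristic polynomial to read off the algebraic multiplicities:
  χ_A(x) = (x + 5)^5

Step 2 — compute geometric multiplicities via the rank-nullity identity g(λ) = n − rank(A − λI):
  rank(A − (-5)·I) = 2, so dim ker(A − (-5)·I) = n − 2 = 3

Summary:
  λ = -5: algebraic multiplicity = 5, geometric multiplicity = 3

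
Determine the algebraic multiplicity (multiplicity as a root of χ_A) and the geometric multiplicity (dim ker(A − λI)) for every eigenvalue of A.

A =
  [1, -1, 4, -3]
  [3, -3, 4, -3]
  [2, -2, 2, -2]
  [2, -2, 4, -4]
λ = -2: alg = 2, geom = 2; λ = 0: alg = 2, geom = 1

Step 1 — factor the characteristic polynomial to read off the algebraic multiplicities:
  χ_A(x) = x^2*(x + 2)^2

Step 2 — compute geometric multiplicities via the rank-nullity identity g(λ) = n − rank(A − λI):
  rank(A − (-2)·I) = 2, so dim ker(A − (-2)·I) = n − 2 = 2
  rank(A − (0)·I) = 3, so dim ker(A − (0)·I) = n − 3 = 1

Summary:
  λ = -2: algebraic multiplicity = 2, geometric multiplicity = 2
  λ = 0: algebraic multiplicity = 2, geometric multiplicity = 1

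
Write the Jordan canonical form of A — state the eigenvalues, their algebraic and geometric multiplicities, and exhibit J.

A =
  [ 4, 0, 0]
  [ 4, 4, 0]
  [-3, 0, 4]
J_2(4) ⊕ J_1(4)

The characteristic polynomial is
  det(x·I − A) = x^3 - 12*x^2 + 48*x - 64 = (x - 4)^3

Eigenvalues and multiplicities (the geometric multiplicity of λ is n − rank(A − λI), which equals the number of Jordan blocks for λ):
  λ = 4: algebraic multiplicity = 3, geometric multiplicity = 2

Determining the block sizes for each eigenvalue:
  λ = 4: 2 blocks summing to 3 forces exactly one block of size 2 and the rest size 1 → block sizes [2, 1]

Assembling the blocks gives a Jordan form
J =
  [4, 1, 0]
  [0, 4, 0]
  [0, 0, 4]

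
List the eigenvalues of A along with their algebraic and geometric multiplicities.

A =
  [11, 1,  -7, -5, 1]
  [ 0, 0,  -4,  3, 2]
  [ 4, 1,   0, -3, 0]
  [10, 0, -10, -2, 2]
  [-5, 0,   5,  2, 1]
λ = 2: alg = 5, geom = 2

Step 1 — factor the characteristic polynomial to read off the algebraic multiplicities:
  χ_A(x) = (x - 2)^5

Step 2 — compute geometric multiplicities via the rank-nullity identity g(λ) = n − rank(A − λI):
  rank(A − (2)·I) = 3, so dim ker(A − (2)·I) = n − 3 = 2

Summary:
  λ = 2: algebraic multiplicity = 5, geometric multiplicity = 2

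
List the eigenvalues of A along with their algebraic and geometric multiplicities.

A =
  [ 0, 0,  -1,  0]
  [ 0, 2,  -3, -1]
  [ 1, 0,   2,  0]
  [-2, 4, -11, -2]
λ = 0: alg = 2, geom = 1; λ = 1: alg = 2, geom = 1

Step 1 — factor the characteristic polynomial to read off the algebraic multiplicities:
  χ_A(x) = x^2*(x - 1)^2

Step 2 — compute geometric multiplicities via the rank-nullity identity g(λ) = n − rank(A − λI):
  rank(A − (0)·I) = 3, so dim ker(A − (0)·I) = n − 3 = 1
  rank(A − (1)·I) = 3, so dim ker(A − (1)·I) = n − 3 = 1

Summary:
  λ = 0: algebraic multiplicity = 2, geometric multiplicity = 1
  λ = 1: algebraic multiplicity = 2, geometric multiplicity = 1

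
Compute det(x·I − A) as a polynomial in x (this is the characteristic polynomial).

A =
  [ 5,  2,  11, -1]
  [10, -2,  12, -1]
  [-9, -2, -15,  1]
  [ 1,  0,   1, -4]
x^4 + 16*x^3 + 96*x^2 + 256*x + 256

Expanding det(x·I − A) (e.g. by cofactor expansion or by noting that A is similar to its Jordan form J, which has the same characteristic polynomial as A) gives
  χ_A(x) = x^4 + 16*x^3 + 96*x^2 + 256*x + 256
which factors as (x + 4)^4. The eigenvalues (with algebraic multiplicities) are λ = -4 with multiplicity 4.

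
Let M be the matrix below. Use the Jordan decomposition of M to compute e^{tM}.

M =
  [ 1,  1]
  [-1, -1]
e^{tM} =
  [t + 1, t]
  [-t, 1 - t]

Strategy: write M = P · J · P⁻¹ where J is a Jordan canonical form, so e^{tM} = P · e^{tJ} · P⁻¹, and e^{tJ} can be computed block-by-block.

M has Jordan form
J =
  [0, 1]
  [0, 0]
(up to reordering of blocks).

Per-block formulas:
  For a 2×2 Jordan block J_2(0): exp(t · J_2(0)) = e^(0t)·(I + t·N), where N is the 2×2 nilpotent shift.

After assembling e^{tJ} and conjugating by P, we get:

e^{tM} =
  [t + 1, t]
  [-t, 1 - t]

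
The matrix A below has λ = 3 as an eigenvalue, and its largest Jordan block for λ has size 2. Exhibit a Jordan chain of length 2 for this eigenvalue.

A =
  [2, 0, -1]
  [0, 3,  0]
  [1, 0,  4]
A Jordan chain for λ = 3 of length 2:
v_1 = (-1, 0, 1)ᵀ
v_2 = (1, 0, 0)ᵀ

Let N = A − (3)·I. We want v_2 with N^2 v_2 = 0 but N^1 v_2 ≠ 0; then v_{j-1} := N · v_j for j = 2, …, 2.

Pick v_2 = (1, 0, 0)ᵀ.
Then v_1 = N · v_2 = (-1, 0, 1)ᵀ.

Sanity check: (A − (3)·I) v_1 = (0, 0, 0)ᵀ = 0. ✓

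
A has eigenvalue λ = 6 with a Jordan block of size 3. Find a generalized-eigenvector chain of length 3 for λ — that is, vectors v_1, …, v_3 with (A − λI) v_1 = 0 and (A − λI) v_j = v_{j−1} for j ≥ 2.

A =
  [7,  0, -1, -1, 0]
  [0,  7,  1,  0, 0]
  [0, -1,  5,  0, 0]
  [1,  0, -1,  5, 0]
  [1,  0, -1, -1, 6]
A Jordan chain for λ = 6 of length 3:
v_1 = (1, 0, 0, 1, 1)ᵀ
v_2 = (0, 1, -1, 0, 0)ᵀ
v_3 = (0, 1, 0, 0, 0)ᵀ

Let N = A − (6)·I. We want v_3 with N^3 v_3 = 0 but N^2 v_3 ≠ 0; then v_{j-1} := N · v_j for j = 3, …, 2.

Pick v_3 = (0, 1, 0, 0, 0)ᵀ.
Then v_2 = N · v_3 = (0, 1, -1, 0, 0)ᵀ.
Then v_1 = N · v_2 = (1, 0, 0, 1, 1)ᵀ.

Sanity check: (A − (6)·I) v_1 = (0, 0, 0, 0, 0)ᵀ = 0. ✓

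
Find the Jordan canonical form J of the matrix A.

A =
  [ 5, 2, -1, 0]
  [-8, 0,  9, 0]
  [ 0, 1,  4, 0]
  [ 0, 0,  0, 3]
J_3(3) ⊕ J_1(3)

The characteristic polynomial is
  det(x·I − A) = x^4 - 12*x^3 + 54*x^2 - 108*x + 81 = (x - 3)^4

Eigenvalues and multiplicities (the geometric multiplicity of λ is n − rank(A − λI), which equals the number of Jordan blocks for λ):
  λ = 3: algebraic multiplicity = 4, geometric multiplicity = 2

Determining the block sizes for each eigenvalue:
  λ = 3: with am = 4 and gm = 2, the partition is not yet determined (e.g. several partitions of 4 into 2 parts exist). Let N = A − (3)·I. Computing rank(N^1) = 2, rank(N^2) = 1, rank(N^3) = 0; the number of blocks of size ≥ j is rank(N^{j−1}) − rank(N^j), giving [2, 1, 1]. So we have 1 block(s) of size 3, 1 block(s) of size 1 → block sizes [3, 1]

Assembling the blocks gives a Jordan form
J =
  [3, 1, 0, 0]
  [0, 3, 1, 0]
  [0, 0, 3, 0]
  [0, 0, 0, 3]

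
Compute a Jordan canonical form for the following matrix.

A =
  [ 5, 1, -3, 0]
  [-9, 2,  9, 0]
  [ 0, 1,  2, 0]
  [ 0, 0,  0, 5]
J_2(2) ⊕ J_1(5) ⊕ J_1(5)

The characteristic polynomial is
  det(x·I − A) = x^4 - 14*x^3 + 69*x^2 - 140*x + 100 = (x - 5)^2*(x - 2)^2

Eigenvalues and multiplicities (the geometric multiplicity of λ is n − rank(A − λI), which equals the number of Jordan blocks for λ):
  λ = 2: algebraic multiplicity = 2, geometric multiplicity = 1
  λ = 5: algebraic multiplicity = 2, geometric multiplicity = 2

Determining the block sizes for each eigenvalue:
  λ = 2: one block (gm = 1), so the single block has size am = 2 → block sizes [2]
  λ = 5: gm = am = 2, so every block has size 1 → block sizes [1, 1]

Assembling the blocks gives a Jordan form
J =
  [2, 1, 0, 0]
  [0, 2, 0, 0]
  [0, 0, 5, 0]
  [0, 0, 0, 5]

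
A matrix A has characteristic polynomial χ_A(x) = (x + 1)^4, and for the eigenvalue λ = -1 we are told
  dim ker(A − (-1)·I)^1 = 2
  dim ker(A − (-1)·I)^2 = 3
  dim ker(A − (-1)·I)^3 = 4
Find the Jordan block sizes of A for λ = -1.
Block sizes for λ = -1: [3, 1]

From the dimensions of kernels of powers, the number of Jordan blocks of size at least j is d_j − d_{j−1} where d_j = dim ker(N^j) (with d_0 = 0). Computing the differences gives [2, 1, 1].
The number of blocks of size exactly k is (#blocks of size ≥ k) − (#blocks of size ≥ k + 1), so the partition is: 1 block(s) of size 1, 1 block(s) of size 3.
In nonincreasing order the block sizes are [3, 1].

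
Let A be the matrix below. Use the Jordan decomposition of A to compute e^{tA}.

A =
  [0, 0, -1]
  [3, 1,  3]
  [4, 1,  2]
e^{tA} =
  [-3*t^2*exp(t)/2 - t*exp(t) + exp(t), -t^2*exp(t)/2, -t*exp(t)]
  [9*t^2*exp(t)/2 + 3*t*exp(t), 3*t^2*exp(t)/2 + exp(t), 3*t*exp(t)]
  [3*t^2*exp(t)/2 + 4*t*exp(t), t^2*exp(t)/2 + t*exp(t), t*exp(t) + exp(t)]

Strategy: write A = P · J · P⁻¹ where J is a Jordan canonical form, so e^{tA} = P · e^{tJ} · P⁻¹, and e^{tJ} can be computed block-by-block.

A has Jordan form
J =
  [1, 1, 0]
  [0, 1, 1]
  [0, 0, 1]
(up to reordering of blocks).

Per-block formulas:
  For a 3×3 Jordan block J_3(1): exp(t · J_3(1)) = e^(1t)·(I + t·N + (t^2/2)·N^2), where N is the 3×3 nilpotent shift.

After assembling e^{tJ} and conjugating by P, we get:

e^{tA} =
  [-3*t^2*exp(t)/2 - t*exp(t) + exp(t), -t^2*exp(t)/2, -t*exp(t)]
  [9*t^2*exp(t)/2 + 3*t*exp(t), 3*t^2*exp(t)/2 + exp(t), 3*t*exp(t)]
  [3*t^2*exp(t)/2 + 4*t*exp(t), t^2*exp(t)/2 + t*exp(t), t*exp(t) + exp(t)]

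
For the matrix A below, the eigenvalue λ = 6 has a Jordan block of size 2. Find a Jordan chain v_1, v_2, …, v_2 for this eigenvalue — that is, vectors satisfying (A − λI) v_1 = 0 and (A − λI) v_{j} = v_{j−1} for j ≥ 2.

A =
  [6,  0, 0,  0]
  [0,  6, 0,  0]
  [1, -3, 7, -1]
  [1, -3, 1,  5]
A Jordan chain for λ = 6 of length 2:
v_1 = (0, 0, 1, 1)ᵀ
v_2 = (1, 0, 0, 0)ᵀ

Let N = A − (6)·I. We want v_2 with N^2 v_2 = 0 but N^1 v_2 ≠ 0; then v_{j-1} := N · v_j for j = 2, …, 2.

Pick v_2 = (1, 0, 0, 0)ᵀ.
Then v_1 = N · v_2 = (0, 0, 1, 1)ᵀ.

Sanity check: (A − (6)·I) v_1 = (0, 0, 0, 0)ᵀ = 0. ✓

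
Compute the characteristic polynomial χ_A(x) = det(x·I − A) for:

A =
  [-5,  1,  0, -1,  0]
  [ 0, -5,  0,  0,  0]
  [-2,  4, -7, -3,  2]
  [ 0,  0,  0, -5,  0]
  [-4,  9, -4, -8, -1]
x^5 + 23*x^4 + 210*x^3 + 950*x^2 + 2125*x + 1875

Expanding det(x·I − A) (e.g. by cofactor expansion or by noting that A is similar to its Jordan form J, which has the same characteristic polynomial as A) gives
  χ_A(x) = x^5 + 23*x^4 + 210*x^3 + 950*x^2 + 2125*x + 1875
which factors as (x + 3)*(x + 5)^4. The eigenvalues (with algebraic multiplicities) are λ = -5 with multiplicity 4, λ = -3 with multiplicity 1.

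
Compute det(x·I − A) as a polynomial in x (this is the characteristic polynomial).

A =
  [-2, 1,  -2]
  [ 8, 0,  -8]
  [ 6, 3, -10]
x^3 + 12*x^2 + 48*x + 64

Expanding det(x·I − A) (e.g. by cofactor expansion or by noting that A is similar to its Jordan form J, which has the same characteristic polynomial as A) gives
  χ_A(x) = x^3 + 12*x^2 + 48*x + 64
which factors as (x + 4)^3. The eigenvalues (with algebraic multiplicities) are λ = -4 with multiplicity 3.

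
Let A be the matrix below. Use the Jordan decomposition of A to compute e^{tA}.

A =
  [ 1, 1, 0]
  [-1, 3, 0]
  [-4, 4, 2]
e^{tA} =
  [-t*exp(2*t) + exp(2*t), t*exp(2*t), 0]
  [-t*exp(2*t), t*exp(2*t) + exp(2*t), 0]
  [-4*t*exp(2*t), 4*t*exp(2*t), exp(2*t)]

Strategy: write A = P · J · P⁻¹ where J is a Jordan canonical form, so e^{tA} = P · e^{tJ} · P⁻¹, and e^{tJ} can be computed block-by-block.

A has Jordan form
J =
  [2, 1, 0]
  [0, 2, 0]
  [0, 0, 2]
(up to reordering of blocks).

Per-block formulas:
  For a 1×1 block at λ = 2: exp(t · [2]) = [e^(2t)].
  For a 2×2 Jordan block J_2(2): exp(t · J_2(2)) = e^(2t)·(I + t·N), where N is the 2×2 nilpotent shift.

After assembling e^{tJ} and conjugating by P, we get:

e^{tA} =
  [-t*exp(2*t) + exp(2*t), t*exp(2*t), 0]
  [-t*exp(2*t), t*exp(2*t) + exp(2*t), 0]
  [-4*t*exp(2*t), 4*t*exp(2*t), exp(2*t)]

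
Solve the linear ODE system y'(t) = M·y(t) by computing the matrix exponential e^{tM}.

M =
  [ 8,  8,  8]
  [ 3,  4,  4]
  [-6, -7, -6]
e^{tM} =
  [6*t^2*exp(2*t) + 6*t*exp(2*t) + exp(2*t), 4*t^2*exp(2*t) + 8*t*exp(2*t), 8*t^2*exp(2*t) + 8*t*exp(2*t)]
  [3*t*exp(2*t), 2*t*exp(2*t) + exp(2*t), 4*t*exp(2*t)]
  [-9*t^2*exp(2*t)/2 - 6*t*exp(2*t), -3*t^2*exp(2*t) - 7*t*exp(2*t), -6*t^2*exp(2*t) - 8*t*exp(2*t) + exp(2*t)]

Strategy: write M = P · J · P⁻¹ where J is a Jordan canonical form, so e^{tM} = P · e^{tJ} · P⁻¹, and e^{tJ} can be computed block-by-block.

M has Jordan form
J =
  [2, 1, 0]
  [0, 2, 1]
  [0, 0, 2]
(up to reordering of blocks).

Per-block formulas:
  For a 3×3 Jordan block J_3(2): exp(t · J_3(2)) = e^(2t)·(I + t·N + (t^2/2)·N^2), where N is the 3×3 nilpotent shift.

After assembling e^{tJ} and conjugating by P, we get:

e^{tM} =
  [6*t^2*exp(2*t) + 6*t*exp(2*t) + exp(2*t), 4*t^2*exp(2*t) + 8*t*exp(2*t), 8*t^2*exp(2*t) + 8*t*exp(2*t)]
  [3*t*exp(2*t), 2*t*exp(2*t) + exp(2*t), 4*t*exp(2*t)]
  [-9*t^2*exp(2*t)/2 - 6*t*exp(2*t), -3*t^2*exp(2*t) - 7*t*exp(2*t), -6*t^2*exp(2*t) - 8*t*exp(2*t) + exp(2*t)]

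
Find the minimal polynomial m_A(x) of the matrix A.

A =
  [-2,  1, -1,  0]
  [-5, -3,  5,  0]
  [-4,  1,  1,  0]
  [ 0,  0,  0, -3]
x^3 + 4*x^2 - 3*x - 18

The characteristic polynomial is χ_A(x) = (x - 2)*(x + 3)^3, so the eigenvalues are known. The minimal polynomial is
  m_A(x) = Π_λ (x − λ)^{k_λ}
where k_λ is the size of the *largest* Jordan block for λ (equivalently, the smallest k with (A − λI)^k v = 0 for every generalised eigenvector v of λ).

  λ = -3: largest Jordan block has size 2, contributing (x + 3)^2
  λ = 2: largest Jordan block has size 1, contributing (x − 2)

So m_A(x) = (x - 2)*(x + 3)^2 = x^3 + 4*x^2 - 3*x - 18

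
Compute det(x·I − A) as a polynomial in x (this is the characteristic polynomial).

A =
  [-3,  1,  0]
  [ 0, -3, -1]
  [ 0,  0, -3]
x^3 + 9*x^2 + 27*x + 27

Expanding det(x·I − A) (e.g. by cofactor expansion or by noting that A is similar to its Jordan form J, which has the same characteristic polynomial as A) gives
  χ_A(x) = x^3 + 9*x^2 + 27*x + 27
which factors as (x + 3)^3. The eigenvalues (with algebraic multiplicities) are λ = -3 with multiplicity 3.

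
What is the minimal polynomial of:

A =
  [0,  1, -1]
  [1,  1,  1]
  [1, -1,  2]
x^3 - 3*x^2 + 3*x - 1

The characteristic polynomial is χ_A(x) = (x - 1)^3, so the eigenvalues are known. The minimal polynomial is
  m_A(x) = Π_λ (x − λ)^{k_λ}
where k_λ is the size of the *largest* Jordan block for λ (equivalently, the smallest k with (A − λI)^k v = 0 for every generalised eigenvector v of λ).

  λ = 1: largest Jordan block has size 3, contributing (x − 1)^3

So m_A(x) = (x - 1)^3 = x^3 - 3*x^2 + 3*x - 1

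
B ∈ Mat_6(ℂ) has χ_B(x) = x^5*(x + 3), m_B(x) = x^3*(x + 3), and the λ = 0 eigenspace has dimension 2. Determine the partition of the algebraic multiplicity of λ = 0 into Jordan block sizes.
Block sizes for λ = 0: [3, 2]

Step 1 — from the characteristic polynomial, algebraic multiplicity of λ = 0 is 5. From dim ker(B − (0)·I) = 2, there are exactly 2 Jordan blocks for λ = 0.
Step 2 — from the minimal polynomial, the factor (x − 0)^3 tells us the largest block for λ = 0 has size 3.
Step 3 — with total size 5, 2 blocks, and largest block 3, the block sizes (in nonincreasing order) are [3, 2].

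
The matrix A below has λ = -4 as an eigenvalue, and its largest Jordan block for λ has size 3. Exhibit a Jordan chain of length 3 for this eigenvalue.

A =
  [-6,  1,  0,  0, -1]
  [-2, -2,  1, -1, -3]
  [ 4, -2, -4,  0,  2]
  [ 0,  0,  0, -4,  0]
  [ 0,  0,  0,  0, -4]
A Jordan chain for λ = -4 of length 3:
v_1 = (2, 4, -4, 0, 0)ᵀ
v_2 = (-2, -2, 4, 0, 0)ᵀ
v_3 = (1, 0, 0, 0, 0)ᵀ

Let N = A − (-4)·I. We want v_3 with N^3 v_3 = 0 but N^2 v_3 ≠ 0; then v_{j-1} := N · v_j for j = 3, …, 2.

Pick v_3 = (1, 0, 0, 0, 0)ᵀ.
Then v_2 = N · v_3 = (-2, -2, 4, 0, 0)ᵀ.
Then v_1 = N · v_2 = (2, 4, -4, 0, 0)ᵀ.

Sanity check: (A − (-4)·I) v_1 = (0, 0, 0, 0, 0)ᵀ = 0. ✓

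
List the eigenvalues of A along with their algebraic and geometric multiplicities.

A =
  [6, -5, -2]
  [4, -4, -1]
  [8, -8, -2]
λ = 0: alg = 3, geom = 1

Step 1 — factor the characteristic polynomial to read off the algebraic multiplicities:
  χ_A(x) = x^3

Step 2 — compute geometric multiplicities via the rank-nullity identity g(λ) = n − rank(A − λI):
  rank(A − (0)·I) = 2, so dim ker(A − (0)·I) = n − 2 = 1

Summary:
  λ = 0: algebraic multiplicity = 3, geometric multiplicity = 1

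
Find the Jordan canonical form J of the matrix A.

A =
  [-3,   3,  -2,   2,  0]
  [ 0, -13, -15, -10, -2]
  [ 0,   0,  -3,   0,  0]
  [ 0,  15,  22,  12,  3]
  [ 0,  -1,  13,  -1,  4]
J_3(-3) ⊕ J_2(3)

The characteristic polynomial is
  det(x·I − A) = x^5 + 3*x^4 - 18*x^3 - 54*x^2 + 81*x + 243 = (x - 3)^2*(x + 3)^3

Eigenvalues and multiplicities (the geometric multiplicity of λ is n − rank(A − λI), which equals the number of Jordan blocks for λ):
  λ = -3: algebraic multiplicity = 3, geometric multiplicity = 1
  λ = 3: algebraic multiplicity = 2, geometric multiplicity = 1

Determining the block sizes for each eigenvalue:
  λ = -3: one block (gm = 1), so the single block has size am = 3 → block sizes [3]
  λ = 3: one block (gm = 1), so the single block has size am = 2 → block sizes [2]

Assembling the blocks gives a Jordan form
J =
  [-3,  1,  0, 0, 0]
  [ 0, -3,  1, 0, 0]
  [ 0,  0, -3, 0, 0]
  [ 0,  0,  0, 3, 1]
  [ 0,  0,  0, 0, 3]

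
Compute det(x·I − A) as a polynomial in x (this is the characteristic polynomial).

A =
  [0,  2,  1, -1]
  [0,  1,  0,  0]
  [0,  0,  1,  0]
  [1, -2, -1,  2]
x^4 - 4*x^3 + 6*x^2 - 4*x + 1

Expanding det(x·I − A) (e.g. by cofactor expansion or by noting that A is similar to its Jordan form J, which has the same characteristic polynomial as A) gives
  χ_A(x) = x^4 - 4*x^3 + 6*x^2 - 4*x + 1
which factors as (x - 1)^4. The eigenvalues (with algebraic multiplicities) are λ = 1 with multiplicity 4.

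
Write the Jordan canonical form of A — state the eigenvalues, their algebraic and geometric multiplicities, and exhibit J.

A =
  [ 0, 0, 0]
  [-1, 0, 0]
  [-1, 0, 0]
J_2(0) ⊕ J_1(0)

The characteristic polynomial is
  det(x·I − A) = x^3

Eigenvalues and multiplicities (the geometric multiplicity of λ is n − rank(A − λI), which equals the number of Jordan blocks for λ):
  λ = 0: algebraic multiplicity = 3, geometric multiplicity = 2

Determining the block sizes for each eigenvalue:
  λ = 0: 2 blocks summing to 3 forces exactly one block of size 2 and the rest size 1 → block sizes [2, 1]

Assembling the blocks gives a Jordan form
J =
  [0, 1, 0]
  [0, 0, 0]
  [0, 0, 0]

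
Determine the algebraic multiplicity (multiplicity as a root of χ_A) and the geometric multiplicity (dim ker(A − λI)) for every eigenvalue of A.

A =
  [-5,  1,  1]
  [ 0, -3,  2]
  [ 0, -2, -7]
λ = -5: alg = 3, geom = 2

Step 1 — factor the characteristic polynomial to read off the algebraic multiplicities:
  χ_A(x) = (x + 5)^3

Step 2 — compute geometric multiplicities via the rank-nullity identity g(λ) = n − rank(A − λI):
  rank(A − (-5)·I) = 1, so dim ker(A − (-5)·I) = n − 1 = 2

Summary:
  λ = -5: algebraic multiplicity = 3, geometric multiplicity = 2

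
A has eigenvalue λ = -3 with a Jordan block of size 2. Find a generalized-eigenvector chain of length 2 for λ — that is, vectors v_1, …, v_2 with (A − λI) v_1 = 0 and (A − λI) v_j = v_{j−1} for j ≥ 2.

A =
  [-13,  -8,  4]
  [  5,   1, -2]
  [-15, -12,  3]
A Jordan chain for λ = -3 of length 2:
v_1 = (-10, 5, -15)ᵀ
v_2 = (1, 0, 0)ᵀ

Let N = A − (-3)·I. We want v_2 with N^2 v_2 = 0 but N^1 v_2 ≠ 0; then v_{j-1} := N · v_j for j = 2, …, 2.

Pick v_2 = (1, 0, 0)ᵀ.
Then v_1 = N · v_2 = (-10, 5, -15)ᵀ.

Sanity check: (A − (-3)·I) v_1 = (0, 0, 0)ᵀ = 0. ✓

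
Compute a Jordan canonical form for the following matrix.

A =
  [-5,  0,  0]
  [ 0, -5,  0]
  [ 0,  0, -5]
J_1(-5) ⊕ J_1(-5) ⊕ J_1(-5)

The characteristic polynomial is
  det(x·I − A) = x^3 + 15*x^2 + 75*x + 125 = (x + 5)^3

Eigenvalues and multiplicities (the geometric multiplicity of λ is n − rank(A − λI), which equals the number of Jordan blocks for λ):
  λ = -5: algebraic multiplicity = 3, geometric multiplicity = 3

Determining the block sizes for each eigenvalue:
  λ = -5: gm = am = 3, so every block has size 1 → block sizes [1, 1, 1]

Assembling the blocks gives a Jordan form
J =
  [-5,  0,  0]
  [ 0, -5,  0]
  [ 0,  0, -5]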